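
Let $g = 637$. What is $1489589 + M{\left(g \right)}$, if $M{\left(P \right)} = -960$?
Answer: $1488629$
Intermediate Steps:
$1489589 + M{\left(g \right)} = 1489589 - 960 = 1488629$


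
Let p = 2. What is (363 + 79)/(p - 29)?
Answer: -442/27 ≈ -16.370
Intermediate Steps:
(363 + 79)/(p - 29) = (363 + 79)/(2 - 29) = 442/(-27) = 442*(-1/27) = -442/27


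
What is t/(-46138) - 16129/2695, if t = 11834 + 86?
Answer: -388142101/62170955 ≈ -6.2431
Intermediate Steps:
t = 11920
t/(-46138) - 16129/2695 = 11920/(-46138) - 16129/2695 = 11920*(-1/46138) - 16129*1/2695 = -5960/23069 - 16129/2695 = -388142101/62170955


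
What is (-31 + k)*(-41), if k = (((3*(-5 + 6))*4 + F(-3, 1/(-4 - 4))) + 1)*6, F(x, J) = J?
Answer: -7585/4 ≈ -1896.3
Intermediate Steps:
k = 309/4 (k = (((3*(-5 + 6))*4 + 1/(-4 - 4)) + 1)*6 = (((3*1)*4 + 1/(-8)) + 1)*6 = ((3*4 - ⅛) + 1)*6 = ((12 - ⅛) + 1)*6 = (95/8 + 1)*6 = (103/8)*6 = 309/4 ≈ 77.250)
(-31 + k)*(-41) = (-31 + 309/4)*(-41) = (185/4)*(-41) = -7585/4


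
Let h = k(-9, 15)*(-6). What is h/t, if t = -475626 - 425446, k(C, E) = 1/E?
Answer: 1/2252680 ≈ 4.4392e-7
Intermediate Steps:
h = -2/5 (h = -6/15 = (1/15)*(-6) = -2/5 ≈ -0.40000)
t = -901072
h/t = -2/5/(-901072) = -2/5*(-1/901072) = 1/2252680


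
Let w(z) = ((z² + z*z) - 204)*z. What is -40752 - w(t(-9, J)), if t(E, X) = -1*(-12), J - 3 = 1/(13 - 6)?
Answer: -41760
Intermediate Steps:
J = 22/7 (J = 3 + 1/(13 - 6) = 3 + 1/7 = 3 + ⅐ = 22/7 ≈ 3.1429)
t(E, X) = 12
w(z) = z*(-204 + 2*z²) (w(z) = ((z² + z²) - 204)*z = (2*z² - 204)*z = (-204 + 2*z²)*z = z*(-204 + 2*z²))
-40752 - w(t(-9, J)) = -40752 - 2*12*(-102 + 12²) = -40752 - 2*12*(-102 + 144) = -40752 - 2*12*42 = -40752 - 1*1008 = -40752 - 1008 = -41760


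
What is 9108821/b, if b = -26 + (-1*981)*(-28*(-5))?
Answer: -9108821/137366 ≈ -66.311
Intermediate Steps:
b = -137366 (b = -26 - 981*140 = -26 - 137340 = -137366)
9108821/b = 9108821/(-137366) = 9108821*(-1/137366) = -9108821/137366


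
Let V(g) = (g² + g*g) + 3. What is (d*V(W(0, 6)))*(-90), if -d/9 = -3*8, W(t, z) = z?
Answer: -1458000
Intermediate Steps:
d = 216 (d = -(-27)*8 = -9*(-24) = 216)
V(g) = 3 + 2*g² (V(g) = (g² + g²) + 3 = 2*g² + 3 = 3 + 2*g²)
(d*V(W(0, 6)))*(-90) = (216*(3 + 2*6²))*(-90) = (216*(3 + 2*36))*(-90) = (216*(3 + 72))*(-90) = (216*75)*(-90) = 16200*(-90) = -1458000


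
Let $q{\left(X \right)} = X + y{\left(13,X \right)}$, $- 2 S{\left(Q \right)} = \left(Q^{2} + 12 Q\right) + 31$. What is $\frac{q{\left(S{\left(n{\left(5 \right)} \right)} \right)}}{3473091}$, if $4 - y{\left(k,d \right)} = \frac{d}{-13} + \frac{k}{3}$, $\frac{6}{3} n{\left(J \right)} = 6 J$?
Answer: $- \frac{9169}{135450549} \approx -6.7693 \cdot 10^{-5}$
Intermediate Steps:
$n{\left(J \right)} = 3 J$ ($n{\left(J \right)} = \frac{6 J}{2} = 3 J$)
$S{\left(Q \right)} = - \frac{31}{2} - 6 Q - \frac{Q^{2}}{2}$ ($S{\left(Q \right)} = - \frac{\left(Q^{2} + 12 Q\right) + 31}{2} = - \frac{31 + Q^{2} + 12 Q}{2} = - \frac{31}{2} - 6 Q - \frac{Q^{2}}{2}$)
$y{\left(k,d \right)} = 4 - \frac{k}{3} + \frac{d}{13}$ ($y{\left(k,d \right)} = 4 - \left(\frac{d}{-13} + \frac{k}{3}\right) = 4 - \left(d \left(- \frac{1}{13}\right) + k \frac{1}{3}\right) = 4 - \left(- \frac{d}{13} + \frac{k}{3}\right) = 4 + \left(- \frac{k}{3} + \frac{d}{13}\right) = 4 - \frac{k}{3} + \frac{d}{13}$)
$q{\left(X \right)} = - \frac{1}{3} + \frac{14 X}{13}$ ($q{\left(X \right)} = X + \left(4 - \frac{13}{3} + \frac{X}{13}\right) = X + \left(- \frac{1}{3} + \frac{X}{13}\right) = - \frac{1}{3} + \frac{14 X}{13}$)
$\frac{q{\left(S{\left(n{\left(5 \right)} \right)} \right)}}{3473091} = \frac{- \frac{1}{3} + \frac{14 \left(- \frac{31}{2} - 6 \cdot 3 \cdot 5 - \frac{\left(3 \cdot 5\right)^{2}}{2}\right)}{13}}{3473091} = \left(- \frac{1}{3} + \frac{14 \left(- \frac{31}{2} - 90 - \frac{15^{2}}{2}\right)}{13}\right) \frac{1}{3473091} = \left(- \frac{1}{3} + \frac{14 \left(- \frac{31}{2} - 90 - \frac{225}{2}\right)}{13}\right) \frac{1}{3473091} = \left(- \frac{1}{3} + \frac{14}{13} \left(-218\right)\right) \frac{1}{3473091} = \left(- \frac{1}{3} - \frac{3052}{13}\right) \frac{1}{3473091} = \left(- \frac{9169}{39}\right) \frac{1}{3473091} = - \frac{9169}{135450549}$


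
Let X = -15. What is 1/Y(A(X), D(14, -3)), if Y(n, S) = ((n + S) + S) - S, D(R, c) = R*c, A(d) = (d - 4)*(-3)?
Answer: 1/15 ≈ 0.066667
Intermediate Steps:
A(d) = 12 - 3*d (A(d) = (-4 + d)*(-3) = 12 - 3*d)
Y(n, S) = S + n (Y(n, S) = ((S + n) + S) - S = (n + 2*S) - S = S + n)
1/Y(A(X), D(14, -3)) = 1/(14*(-3) + (12 - 3*(-15))) = 1/(-42 + (12 + 45)) = 1/(-42 + 57) = 1/15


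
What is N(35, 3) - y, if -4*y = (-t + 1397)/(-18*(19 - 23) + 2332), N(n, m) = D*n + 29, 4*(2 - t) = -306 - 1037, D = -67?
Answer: -89078387/38464 ≈ -2315.9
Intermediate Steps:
t = 1351/4 (t = 2 - (-306 - 1037)/4 = 2 - 1/4*(-1343) = 2 + 1343/4 = 1351/4 ≈ 337.75)
N(n, m) = 29 - 67*n (N(n, m) = -67*n + 29 = 29 - 67*n)
y = -4237/38464 (y = -(-1*1351/4 + 1397)/(4*(-18*(19 - 23) + 2332)) = -(-1351/4 + 1397)/(4*(-18*(-4) + 2332)) = -4237/(16*(72 + 2332)) = -4237/(16*2404) = -1/4*4237/9616 = -4237/38464 ≈ -0.11015)
N(35, 3) - y = (29 - 67*35) - 1*(-4237/38464) = (29 - 2345) + 4237/38464 = -2316 + 4237/38464 = -89078387/38464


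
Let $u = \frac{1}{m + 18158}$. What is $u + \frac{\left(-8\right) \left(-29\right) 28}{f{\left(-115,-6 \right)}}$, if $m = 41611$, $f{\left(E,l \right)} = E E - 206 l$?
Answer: $\frac{388273885}{864319509} \approx 0.44922$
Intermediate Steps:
$f{\left(E,l \right)} = E^{2} - 206 l$
$u = \frac{1}{59769}$ ($u = \frac{1}{41611 + 18158} = \frac{1}{59769} \approx 1.6731 \cdot 10^{-5}$)
$u + \frac{\left(-8\right) \left(-29\right) 28}{f{\left(-115,-6 \right)}} = \frac{1}{59769} + \frac{\left(-8\right) \left(-29\right) 28}{\left(-115\right)^{2} - -1236} = \frac{1}{59769} + \frac{232 \cdot 28}{13225 + 1236} = \frac{1}{59769} + \frac{6496}{14461} = \frac{388273885}{864319509}$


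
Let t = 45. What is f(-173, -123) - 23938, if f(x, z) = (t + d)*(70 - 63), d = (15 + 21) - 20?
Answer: -23511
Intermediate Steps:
d = 16 (d = 36 - 20 = 16)
f(x, z) = 427 (f(x, z) = (45 + 16)*(70 - 63) = 61*7 = 427)
f(-173, -123) - 23938 = 427 - 23938 = -23511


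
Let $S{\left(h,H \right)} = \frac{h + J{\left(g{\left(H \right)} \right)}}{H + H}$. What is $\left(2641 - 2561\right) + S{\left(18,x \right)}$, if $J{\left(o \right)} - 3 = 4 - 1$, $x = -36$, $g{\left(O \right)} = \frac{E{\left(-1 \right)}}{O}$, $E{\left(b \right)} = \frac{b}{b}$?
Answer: $\frac{239}{3} \approx 79.667$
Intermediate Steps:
$E{\left(b \right)} = 1$
$g{\left(O \right)} = \frac{1}{O}$ ($g{\left(O \right)} = 1 \frac{1}{O} = \frac{1}{O}$)
$J{\left(o \right)} = 6$ ($J{\left(o \right)} = 3 + \left(4 - 1\right) = 3 + 3 = 6$)
$S{\left(h,H \right)} = \frac{6 + h}{2 H}$ ($S{\left(h,H \right)} = \frac{h + 6}{H + H} = \frac{6 + h}{2 H}$)
$\left(2641 - 2561\right) + S{\left(18,x \right)} = \left(2641 - 2561\right) + \frac{6 + 18}{2 \left(-36\right)} = 80 + \frac{1}{2} \left(- \frac{1}{36}\right) 24 = 80 - \frac{1}{3} = \frac{239}{3}$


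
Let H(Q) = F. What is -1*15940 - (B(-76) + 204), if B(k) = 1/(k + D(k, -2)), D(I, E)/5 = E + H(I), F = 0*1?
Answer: -1388383/86 ≈ -16144.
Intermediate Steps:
F = 0
H(Q) = 0
D(I, E) = 5*E (D(I, E) = 5*(E + 0) = 5*E)
B(k) = 1/(-10 + k) (B(k) = 1/(k + 5*(-2)) = 1/(k - 10) = 1/(-10 + k))
-1*15940 - (B(-76) + 204) = -1*15940 - (1/(-10 - 76) + 204) = -15940 - (1/(-86) + 204) = -15940 - (-1/86 + 204) = -15940 - 1*17543/86 = -15940 - 17543/86 = -1388383/86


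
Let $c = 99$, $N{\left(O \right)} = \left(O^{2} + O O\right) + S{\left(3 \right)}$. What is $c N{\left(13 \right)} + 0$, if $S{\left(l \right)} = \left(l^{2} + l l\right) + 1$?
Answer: $35343$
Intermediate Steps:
$S{\left(l \right)} = 1 + 2 l^{2}$ ($S{\left(l \right)} = \left(l^{2} + l^{2}\right) + 1 = 2 l^{2} + 1 = 1 + 2 l^{2}$)
$N{\left(O \right)} = 19 + 2 O^{2}$ ($N{\left(O \right)} = \left(O^{2} + O O\right) + \left(1 + 2 \cdot 3^{2}\right) = \left(O^{2} + O^{2}\right) + \left(1 + 2 \cdot 9\right) = 2 O^{2} + \left(1 + 18\right) = 2 O^{2} + 19 = 19 + 2 O^{2}$)
$c N{\left(13 \right)} + 0 = 99 \left(19 + 2 \cdot 13^{2}\right) + 0 = 99 \left(19 + 2 \cdot 169\right) + 0 = 99 \left(19 + 338\right) + 0 = 99 \cdot 357 + 0 = 35343 + 0 = 35343$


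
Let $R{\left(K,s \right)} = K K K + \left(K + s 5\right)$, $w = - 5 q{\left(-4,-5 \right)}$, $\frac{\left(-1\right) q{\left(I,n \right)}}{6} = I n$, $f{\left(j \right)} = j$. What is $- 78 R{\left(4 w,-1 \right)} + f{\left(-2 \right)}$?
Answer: $-1078272186812$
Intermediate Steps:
$q{\left(I,n \right)} = - 6 I n$
$w = 600$ ($w = - 5 \left(\left(-6\right) \left(-4\right) \left(-5\right)\right) = \left(-5\right) \left(-120\right) = 600$)
$R{\left(K,s \right)} = K + K^{3} + 5 s$ ($R{\left(K,s \right)} = K^{2} K + \left(K + 5 s\right) = K^{3} + \left(K + 5 s\right) = K + K^{3} + 5 s$)
$- 78 R{\left(4 w,-1 \right)} + f{\left(-2 \right)} = - 78 \left(4 \cdot 600 + \left(4 \cdot 600\right)^{3} + 5 \left(-1\right)\right) - 2 = - 78 \left(2400 + 2400^{3} - 5\right) - 2 = - 78 \left(2400 + 13824000000 - 5\right) - 2 = \left(-78\right) 13824002395 - 2 = -1078272186810 - 2 = -1078272186812$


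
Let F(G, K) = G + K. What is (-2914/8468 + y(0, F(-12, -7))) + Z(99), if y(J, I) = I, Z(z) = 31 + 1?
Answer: 53585/4234 ≈ 12.656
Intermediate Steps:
Z(z) = 32
(-2914/8468 + y(0, F(-12, -7))) + Z(99) = (-2914/8468 + (-12 - 7)) + 32 = (-2914*1/8468 - 19) + 32 = (-1457/4234 - 19) + 32 = -81903/4234 + 32 = 53585/4234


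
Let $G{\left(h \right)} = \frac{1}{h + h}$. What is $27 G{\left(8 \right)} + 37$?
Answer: $\frac{619}{16} \approx 38.688$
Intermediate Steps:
$G{\left(h \right)} = \frac{1}{2 h}$
$27 G{\left(8 \right)} + 37 = 27 \frac{1}{2 \cdot 8} + 37 = 27 \cdot \frac{1}{2} \cdot \frac{1}{8} + 37 = 27 \cdot \frac{1}{16} + 37 = \frac{27}{16} + 37 = \frac{619}{16}$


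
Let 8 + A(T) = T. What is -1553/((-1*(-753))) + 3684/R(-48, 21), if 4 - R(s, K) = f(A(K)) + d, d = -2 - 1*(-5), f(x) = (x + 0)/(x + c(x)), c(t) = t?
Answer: 5546551/753 ≈ 7365.9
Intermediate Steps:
A(T) = -8 + T
f(x) = 1/2 (f(x) = (x + 0)/(x + x) = x/((2*x)) = x*(1/(2*x)) = 1/2)
d = 3 (d = -2 + 5 = 3)
R(s, K) = 1/2 (R(s, K) = 4 - (1/2 + 3) = 4 - 1*7/2 = 4 - 7/2 = 1/2)
-1553/((-1*(-753))) + 3684/R(-48, 21) = -1553/((-1*(-753))) + 3684/(1/2) = -1553/753 + 3684*2 = -1553*1/753 + 7368 = -1553/753 + 7368 = 5546551/753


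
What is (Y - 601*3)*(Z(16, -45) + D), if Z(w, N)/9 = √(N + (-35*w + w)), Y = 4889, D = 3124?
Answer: 9640664 + 27774*I*√589 ≈ 9.6407e+6 + 6.7406e+5*I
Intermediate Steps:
Z(w, N) = 9*√(N - 34*w) (Z(w, N) = 9*√(N + (-35*w + w)) = 9*√(N - 34*w))
(Y - 601*3)*(Z(16, -45) + D) = (4889 - 601*3)*(9*√(-45 - 34*16) + 3124) = (4889 - 1803)*(9*√(-45 - 544) + 3124) = 3086*(9*√(-589) + 3124) = 3086*(9*(I*√589) + 3124) = 3086*(9*I*√589 + 3124) = 3086*(3124 + 9*I*√589) = 9640664 + 27774*I*√589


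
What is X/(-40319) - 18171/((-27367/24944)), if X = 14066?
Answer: 18274501134034/1103410073 ≈ 16562.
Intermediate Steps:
X/(-40319) - 18171/((-27367/24944)) = 14066/(-40319) - 18171/((-27367/24944)) = 14066*(-1/40319) - 18171/((-27367*1/24944)) = -14066/40319 - 18171/(-27367/24944) = -14066/40319 - 18171*(-24944/27367) = -14066/40319 + 453257424/27367 = 18274501134034/1103410073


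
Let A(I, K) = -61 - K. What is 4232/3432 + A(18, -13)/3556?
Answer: 465133/381381 ≈ 1.2196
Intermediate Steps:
4232/3432 + A(18, -13)/3556 = 4232/3432 + (-61 - 1*(-13))/3556 = 4232*(1/3432) + (-61 + 13)*(1/3556) = 529/429 - 48*1/3556 = 529/429 - 12/889 = 465133/381381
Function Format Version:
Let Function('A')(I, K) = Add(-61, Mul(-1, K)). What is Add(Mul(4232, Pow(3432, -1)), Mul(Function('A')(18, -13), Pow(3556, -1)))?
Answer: Rational(465133, 381381) ≈ 1.2196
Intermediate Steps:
Add(Mul(4232, Pow(3432, -1)), Mul(Function('A')(18, -13), Pow(3556, -1))) = Add(Mul(4232, Pow(3432, -1)), Mul(Add(-61, Mul(-1, -13)), Pow(3556, -1))) = Add(Mul(4232, Rational(1, 3432)), Mul(Add(-61, 13), Rational(1, 3556))) = Add(Rational(529, 429), Mul(-48, Rational(1, 3556))) = Add(Rational(529, 429), Rational(-12, 889)) = Rational(465133, 381381)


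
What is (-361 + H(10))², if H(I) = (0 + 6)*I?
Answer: 90601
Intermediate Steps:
H(I) = 6*I
(-361 + H(10))² = (-361 + 6*10)² = (-361 + 60)² = (-301)² = 90601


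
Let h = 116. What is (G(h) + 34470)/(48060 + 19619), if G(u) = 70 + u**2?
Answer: 47996/67679 ≈ 0.70917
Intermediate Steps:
(G(h) + 34470)/(48060 + 19619) = ((70 + 116**2) + 34470)/(48060 + 19619) = ((70 + 13456) + 34470)/67679 = (13526 + 34470)*(1/67679) = 47996*(1/67679) = 47996/67679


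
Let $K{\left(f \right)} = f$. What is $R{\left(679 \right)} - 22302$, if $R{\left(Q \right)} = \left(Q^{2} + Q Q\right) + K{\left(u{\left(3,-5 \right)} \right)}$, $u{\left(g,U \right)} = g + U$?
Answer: $899778$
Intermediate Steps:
$u{\left(g,U \right)} = U + g$
$R{\left(Q \right)} = -2 + 2 Q^{2}$ ($R{\left(Q \right)} = \left(Q^{2} + Q Q\right) + \left(-5 + 3\right) = \left(Q^{2} + Q^{2}\right) - 2 = 2 Q^{2} - 2 = -2 + 2 Q^{2}$)
$R{\left(679 \right)} - 22302 = \left(-2 + 2 \cdot 679^{2}\right) - 22302 = \left(-2 + 2 \cdot 461041\right) - 22302 = \left(-2 + 922082\right) - 22302 = 922080 - 22302 = 899778$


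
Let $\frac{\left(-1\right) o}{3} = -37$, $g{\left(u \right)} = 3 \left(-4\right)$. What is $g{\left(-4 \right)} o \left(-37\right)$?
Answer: $49284$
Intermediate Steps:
$g{\left(u \right)} = -12$
$o = 111$ ($o = \left(-3\right) \left(-37\right) = 111$)
$g{\left(-4 \right)} o \left(-37\right) = \left(-12\right) 111 \left(-37\right) = \left(-1332\right) \left(-37\right) = 49284$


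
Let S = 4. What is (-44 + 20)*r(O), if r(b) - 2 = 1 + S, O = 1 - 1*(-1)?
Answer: -168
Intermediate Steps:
O = 2 (O = 1 + 1 = 2)
r(b) = 7 (r(b) = 2 + (1 + 4) = 2 + 5 = 7)
(-44 + 20)*r(O) = (-44 + 20)*7 = -24*7 = -168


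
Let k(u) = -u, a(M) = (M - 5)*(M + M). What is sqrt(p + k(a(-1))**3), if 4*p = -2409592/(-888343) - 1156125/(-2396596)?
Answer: I*sqrt(7828778067895800291324173303)/2128999280428 ≈ 41.56*I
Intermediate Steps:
p = 6801854099707/8515997121712 (p = (-2409592/(-888343) - 1156125/(-2396596))/4 = (-2409592*(-1/888343) - 1156125*(-1/2396596))/4 = (2409592/888343 + 1156125/2396596)/4 = (1/4)*(6801854099707/2128999280428) = 6801854099707/8515997121712 ≈ 0.79871)
a(M) = 2*M*(-5 + M) (a(M) = (-5 + M)*(2*M) = 2*M*(-5 + M))
sqrt(p + k(a(-1))**3) = sqrt(6801854099707/8515997121712 + (-2*(-1)*(-5 - 1))**3) = sqrt(6801854099707/8515997121712 + (-2*(-1)*(-6))**3) = sqrt(6801854099707/8515997121712 + (-1*12)**3) = sqrt(6801854099707/8515997121712 + (-12)**3) = sqrt(6801854099707/8515997121712 - 1728) = sqrt(-14708841172218629/8515997121712) = I*sqrt(7828778067895800291324173303)/2128999280428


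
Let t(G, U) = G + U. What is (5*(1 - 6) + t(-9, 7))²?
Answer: 729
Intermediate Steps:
(5*(1 - 6) + t(-9, 7))² = (5*(1 - 6) + (-9 + 7))² = (5*(-5) - 2)² = (-25 - 2)² = (-27)² = 729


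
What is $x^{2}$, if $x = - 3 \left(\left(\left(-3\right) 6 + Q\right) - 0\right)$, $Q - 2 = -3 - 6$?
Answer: $5625$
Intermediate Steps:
$Q = -7$ ($Q = 2 - 9 = -7$)
$x = 75$ ($x = - 3 \left(\left(\left(-3\right) 6 - 7\right) - 0\right) = - 3 \left(\left(-18 - 7\right) + 0\right) = - 3 \left(-25 + 0\right) = \left(-3\right) \left(-25\right) = 75$)
$x^{2} = 75^{2} = 5625$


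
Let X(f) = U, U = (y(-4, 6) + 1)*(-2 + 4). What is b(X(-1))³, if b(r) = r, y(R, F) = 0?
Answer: 8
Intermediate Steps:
U = 2 (U = (0 + 1)*(-2 + 4) = 1*2 = 2)
X(f) = 2
b(X(-1))³ = 2³ = 8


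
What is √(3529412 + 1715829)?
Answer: √5245241 ≈ 2290.3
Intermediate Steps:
√(3529412 + 1715829) = √5245241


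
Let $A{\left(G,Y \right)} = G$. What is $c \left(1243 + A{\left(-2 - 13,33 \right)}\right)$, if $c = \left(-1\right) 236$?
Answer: $-289808$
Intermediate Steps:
$c = -236$
$c \left(1243 + A{\left(-2 - 13,33 \right)}\right) = - 236 \left(1243 - 15\right) = \left(-236\right) 1228 = -289808$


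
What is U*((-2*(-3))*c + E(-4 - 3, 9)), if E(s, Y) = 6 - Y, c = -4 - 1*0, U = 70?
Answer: -1890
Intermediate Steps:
c = -4 (c = -4 + 0 = -4)
U*((-2*(-3))*c + E(-4 - 3, 9)) = 70*(-2*(-3)*(-4) + (6 - 1*9)) = 70*(6*(-4) + (6 - 9)) = 70*(-24 - 3) = 70*(-27) = -1890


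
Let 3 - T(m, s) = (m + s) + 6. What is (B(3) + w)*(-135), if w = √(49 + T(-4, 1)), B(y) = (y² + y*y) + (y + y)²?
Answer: -8235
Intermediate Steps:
T(m, s) = -3 - m - s (T(m, s) = 3 - ((m + s) + 6) = 3 - (6 + m + s) = 3 + (-6 - m - s) = -3 - m - s)
B(y) = 6*y² (B(y) = (y² + y²) + (2*y)² = 2*y² + 4*y² = 6*y²)
w = 7 (w = √(49 + (-3 - 1*(-4) - 1*1)) = √(49 + (-3 + 4 - 1)) = √(49 + 0) = √49 = 7)
(B(3) + w)*(-135) = (6*3² + 7)*(-135) = (6*9 + 7)*(-135) = (54 + 7)*(-135) = 61*(-135) = -8235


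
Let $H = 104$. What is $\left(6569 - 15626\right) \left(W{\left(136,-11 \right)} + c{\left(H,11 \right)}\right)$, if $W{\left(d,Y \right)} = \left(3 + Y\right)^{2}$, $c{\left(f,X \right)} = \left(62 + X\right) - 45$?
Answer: $-833244$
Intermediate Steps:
$c{\left(f,X \right)} = 17 + X$
$\left(6569 - 15626\right) \left(W{\left(136,-11 \right)} + c{\left(H,11 \right)}\right) = \left(6569 - 15626\right) \left(\left(3 - 11\right)^{2} + \left(17 + 11\right)\right) = - 9057 \left(\left(-8\right)^{2} + 28\right) = - 9057 \left(64 + 28\right) = \left(-9057\right) 92 = -833244$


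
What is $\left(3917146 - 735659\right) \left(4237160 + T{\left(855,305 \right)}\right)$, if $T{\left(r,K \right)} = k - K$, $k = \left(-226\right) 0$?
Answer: $13479499103385$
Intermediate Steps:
$k = 0$
$T{\left(r,K \right)} = - K$ ($T{\left(r,K \right)} = 0 - K = - K$)
$\left(3917146 - 735659\right) \left(4237160 + T{\left(855,305 \right)}\right) = \left(3917146 - 735659\right) \left(4237160 - 305\right) = 3181487 \left(4237160 - 305\right) = 3181487 \cdot 4236855 = 13479499103385$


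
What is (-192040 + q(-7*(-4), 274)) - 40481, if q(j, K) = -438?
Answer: -232959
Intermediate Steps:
(-192040 + q(-7*(-4), 274)) - 40481 = (-192040 - 438) - 40481 = -192478 - 40481 = -232959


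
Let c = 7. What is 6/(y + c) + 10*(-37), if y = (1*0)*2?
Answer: -2584/7 ≈ -369.14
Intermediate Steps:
y = 0 (y = 0*2 = 0)
6/(y + c) + 10*(-37) = 6/(0 + 7) + 10*(-37) = 6/7 - 370 = -2584/7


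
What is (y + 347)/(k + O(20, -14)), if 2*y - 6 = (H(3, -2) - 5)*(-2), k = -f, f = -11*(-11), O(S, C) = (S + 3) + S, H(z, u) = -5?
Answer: -60/13 ≈ -4.6154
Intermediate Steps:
O(S, C) = 3 + 2*S (O(S, C) = (3 + S) + S = 3 + 2*S)
f = 121
k = -121 (k = -1*121 = -121)
y = 13 (y = 3 + ((-5 - 5)*(-2))/2 = 3 + (-10*(-2))/2 = 3 + (½)*20 = 3 + 10 = 13)
(y + 347)/(k + O(20, -14)) = (13 + 347)/(-121 + (3 + 2*20)) = 360/(-121 + (3 + 40)) = 360/(-121 + 43) = 360/(-78) = 360*(-1/78) = -60/13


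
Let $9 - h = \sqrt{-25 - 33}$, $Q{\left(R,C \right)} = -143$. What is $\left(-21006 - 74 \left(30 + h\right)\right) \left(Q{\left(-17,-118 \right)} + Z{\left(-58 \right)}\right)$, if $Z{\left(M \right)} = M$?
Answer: $4802292 - 14874 i \sqrt{58} \approx 4.8023 \cdot 10^{6} - 1.1328 \cdot 10^{5} i$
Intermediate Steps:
$h = 9 - i \sqrt{58}$ ($h = 9 - \sqrt{-25 - 33} = 9 - \sqrt{-58} = 9 - i \sqrt{58} \approx 9.0 - 7.6158 i$)
$\left(-21006 - 74 \left(30 + h\right)\right) \left(Q{\left(-17,-118 \right)} + Z{\left(-58 \right)}\right) = \left(-21006 - 74 \left(30 + \left(9 - i \sqrt{58}\right)\right)\right) \left(-143 - 58\right) = \left(-21006 - 74 \left(39 - i \sqrt{58}\right)\right) \left(-201\right) = \left(-21006 - \left(2886 - 74 i \sqrt{58}\right)\right) \left(-201\right) = \left(-23892 + 74 i \sqrt{58}\right) \left(-201\right) = 4802292 - 14874 i \sqrt{58}$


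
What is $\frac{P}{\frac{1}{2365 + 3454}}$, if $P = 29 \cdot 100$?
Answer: $16875100$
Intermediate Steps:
$P = 2900$
$\frac{P}{\frac{1}{2365 + 3454}} = \frac{2900}{\frac{1}{2365 + 3454}} = \frac{2900}{\frac{1}{5819}} = 2900 \frac{1}{\frac{1}{5819}} = 2900 \cdot 5819 = 16875100$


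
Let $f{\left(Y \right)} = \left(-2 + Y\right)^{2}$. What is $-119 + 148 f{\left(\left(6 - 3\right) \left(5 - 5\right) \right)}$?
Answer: $473$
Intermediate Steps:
$-119 + 148 f{\left(\left(6 - 3\right) \left(5 - 5\right) \right)} = -119 + 148 \left(-2 + \left(6 - 3\right) \left(5 - 5\right)\right)^{2} = -119 + 148 \left(-2 + 3 \cdot 0\right)^{2} = -119 + 148 \left(-2 + 0\right)^{2} = -119 + 148 \left(-2\right)^{2} = -119 + 148 \cdot 4 = -119 + 592 = 473$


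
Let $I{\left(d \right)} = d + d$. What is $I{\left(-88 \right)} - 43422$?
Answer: $-43598$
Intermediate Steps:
$I{\left(d \right)} = 2 d$
$I{\left(-88 \right)} - 43422 = 2 \left(-88\right) - 43422 = -176 - 43422 = -43598$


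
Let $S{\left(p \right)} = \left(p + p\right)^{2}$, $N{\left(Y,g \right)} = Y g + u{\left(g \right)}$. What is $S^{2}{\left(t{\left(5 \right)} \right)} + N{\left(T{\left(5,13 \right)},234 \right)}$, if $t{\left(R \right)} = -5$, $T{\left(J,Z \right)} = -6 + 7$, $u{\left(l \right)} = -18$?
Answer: $10216$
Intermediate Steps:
$T{\left(J,Z \right)} = 1$
$N{\left(Y,g \right)} = -18 + Y g$ ($N{\left(Y,g \right)} = Y g - 18 = -18 + Y g$)
$S{\left(p \right)} = 4 p^{2}$ ($S{\left(p \right)} = \left(2 p\right)^{2} = 4 p^{2}$)
$S^{2}{\left(t{\left(5 \right)} \right)} + N{\left(T{\left(5,13 \right)},234 \right)} = \left(4 \left(-5\right)^{2}\right)^{2} + \left(-18 + 1 \cdot 234\right) = \left(4 \cdot 25\right)^{2} + \left(-18 + 234\right) = 100^{2} + 216 = 10000 + 216 = 10216$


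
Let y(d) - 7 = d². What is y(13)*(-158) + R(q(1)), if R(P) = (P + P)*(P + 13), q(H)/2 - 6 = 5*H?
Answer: -26268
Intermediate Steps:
q(H) = 12 + 10*H (q(H) = 12 + 2*(5*H) = 12 + 10*H)
y(d) = 7 + d²
R(P) = 2*P*(13 + P) (R(P) = (2*P)*(13 + P) = 2*P*(13 + P))
y(13)*(-158) + R(q(1)) = (7 + 13²)*(-158) + 2*(12 + 10*1)*(13 + (12 + 10*1)) = (7 + 169)*(-158) + 2*(12 + 10)*(13 + (12 + 10)) = 176*(-158) + 2*22*(13 + 22) = -27808 + 2*22*35 = -27808 + 1540 = -26268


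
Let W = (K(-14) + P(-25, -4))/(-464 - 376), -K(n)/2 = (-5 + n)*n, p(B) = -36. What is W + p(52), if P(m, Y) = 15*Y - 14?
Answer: -4939/140 ≈ -35.279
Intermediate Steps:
P(m, Y) = -14 + 15*Y
K(n) = -2*n*(-5 + n) (K(n) = -2*(-5 + n)*n = -2*n*(-5 + n))
W = 101/140 (W = (2*(-14)*(5 - 1*(-14)) + (-14 + 15*(-4)))/(-464 - 376) = (2*(-14)*(5 + 14) + (-14 - 60))/(-840) = (2*(-14)*19 - 74)*(-1/840) = (-532 - 74)*(-1/840) = -606*(-1/840) = 101/140 ≈ 0.72143)
W + p(52) = 101/140 - 36 = -4939/140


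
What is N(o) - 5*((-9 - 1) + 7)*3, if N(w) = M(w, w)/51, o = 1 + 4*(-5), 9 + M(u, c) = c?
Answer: 2267/51 ≈ 44.451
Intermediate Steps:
M(u, c) = -9 + c
o = -19 (o = 1 - 20 = -19)
N(w) = -3/17 + w/51 (N(w) = (-9 + w)/51 = (-9 + w)*(1/51) = -3/17 + w/51)
N(o) - 5*((-9 - 1) + 7)*3 = (-3/17 + (1/51)*(-19)) - 5*((-9 - 1) + 7)*3 = (-3/17 - 19/51) - 5*(-10 + 7)*3 = -28/51 - 5*(-3)*3 = -28/51 - (-15)*3 = -28/51 - 1*(-45) = -28/51 + 45 = 2267/51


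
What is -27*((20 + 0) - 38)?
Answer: 486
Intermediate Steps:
-27*((20 + 0) - 38) = -27*(20 - 38) = -27*(-18) = 486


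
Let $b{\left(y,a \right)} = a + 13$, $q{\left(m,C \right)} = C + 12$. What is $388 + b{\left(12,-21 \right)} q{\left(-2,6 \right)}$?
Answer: $244$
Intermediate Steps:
$q{\left(m,C \right)} = 12 + C$
$b{\left(y,a \right)} = 13 + a$
$388 + b{\left(12,-21 \right)} q{\left(-2,6 \right)} = 388 + \left(13 - 21\right) \left(12 + 6\right) = 388 - 144 = 244$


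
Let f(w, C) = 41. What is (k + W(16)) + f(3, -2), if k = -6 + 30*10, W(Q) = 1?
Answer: 336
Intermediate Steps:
k = 294 (k = -6 + 300 = 294)
(k + W(16)) + f(3, -2) = (294 + 1) + 41 = 295 + 41 = 336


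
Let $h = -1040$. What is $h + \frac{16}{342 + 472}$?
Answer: $- \frac{423272}{407} \approx -1040.0$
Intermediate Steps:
$h + \frac{16}{342 + 472} = -1040 + \frac{16}{342 + 472} = -1040 + \frac{16}{814} = -1040 + 16 \cdot \frac{1}{814} = -1040 + \frac{8}{407} = - \frac{423272}{407}$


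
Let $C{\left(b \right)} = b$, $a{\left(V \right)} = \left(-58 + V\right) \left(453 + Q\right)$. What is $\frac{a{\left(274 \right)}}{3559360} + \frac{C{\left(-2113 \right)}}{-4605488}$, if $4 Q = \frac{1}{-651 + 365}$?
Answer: $\frac{584969395133}{20929824435520} \approx 0.027949$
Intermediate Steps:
$Q = - \frac{1}{1144}$ ($Q = \frac{1}{4 \left(-651 + 365\right)} = \frac{1}{4 \left(-286\right)} = \frac{1}{4} \left(- \frac{1}{286}\right) = - \frac{1}{1144} \approx -0.00087413$)
$a{\left(V \right)} = - \frac{15028699}{572} + \frac{518231 V}{1144}$ ($a{\left(V \right)} = \left(-58 + V\right) \left(453 - \frac{1}{1144}\right) = \left(-58 + V\right) \frac{518231}{1144} = - \frac{15028699}{572} + \frac{518231 V}{1144}$)
$\frac{a{\left(274 \right)}}{3559360} + \frac{C{\left(-2113 \right)}}{-4605488} = \frac{- \frac{15028699}{572} + \frac{518231}{1144} \cdot 274}{3559360} - \frac{2113}{-4605488} = \left(- \frac{15028699}{572} + \frac{70997647}{572}\right) \frac{1}{3559360} - - \frac{2113}{4605488} = \frac{13992237}{143} \cdot \frac{1}{3559360} + \frac{2113}{4605488} = \frac{1998891}{72712640} + \frac{2113}{4605488} = \frac{584969395133}{20929824435520}$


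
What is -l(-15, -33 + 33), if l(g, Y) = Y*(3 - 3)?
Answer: 0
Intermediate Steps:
l(g, Y) = 0 (l(g, Y) = Y*0 = 0)
-l(-15, -33 + 33) = -1*0 = 0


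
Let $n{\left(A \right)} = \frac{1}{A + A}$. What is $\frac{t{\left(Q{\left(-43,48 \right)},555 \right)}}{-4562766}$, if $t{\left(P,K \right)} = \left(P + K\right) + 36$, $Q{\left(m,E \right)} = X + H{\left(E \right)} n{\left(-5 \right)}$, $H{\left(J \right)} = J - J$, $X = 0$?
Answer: $- \frac{197}{1520922} \approx -0.00012953$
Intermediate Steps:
$n{\left(A \right)} = \frac{1}{2 A}$
$H{\left(J \right)} = 0$
$Q{\left(m,E \right)} = 0$ ($Q{\left(m,E \right)} = 0 + 0 \frac{1}{2 \left(-5\right)} = 0 + 0 \cdot \frac{1}{2} \left(- \frac{1}{5}\right) = 0 + 0 \left(- \frac{1}{10}\right) = 0 + 0 = 0$)
$t{\left(P,K \right)} = 36 + K + P$ ($t{\left(P,K \right)} = \left(K + P\right) + 36 = 36 + K + P$)
$\frac{t{\left(Q{\left(-43,48 \right)},555 \right)}}{-4562766} = \frac{36 + 555 + 0}{-4562766} = 591 \left(- \frac{1}{4562766}\right) = - \frac{197}{1520922}$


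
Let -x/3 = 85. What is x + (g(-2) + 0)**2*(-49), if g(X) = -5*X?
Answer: -5155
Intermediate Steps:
x = -255 (x = -3*85 = -255)
x + (g(-2) + 0)**2*(-49) = -255 + (-5*(-2) + 0)**2*(-49) = -255 + (10 + 0)**2*(-49) = -255 + 10**2*(-49) = -255 + 100*(-49) = -255 - 4900 = -5155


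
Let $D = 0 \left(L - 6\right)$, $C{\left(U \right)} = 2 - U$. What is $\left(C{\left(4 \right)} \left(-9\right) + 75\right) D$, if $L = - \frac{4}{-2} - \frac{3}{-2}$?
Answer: $0$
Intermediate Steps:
$L = \frac{7}{2}$ ($L = \left(-4\right) \left(- \frac{1}{2}\right) - - \frac{3}{2} = 2 + \frac{3}{2} = \frac{7}{2} \approx 3.5$)
$D = 0$ ($D = 0 \left(\frac{7}{2} - 6\right) = 0 \left(- \frac{5}{2}\right) = 0$)
$\left(C{\left(4 \right)} \left(-9\right) + 75\right) D = \left(\left(2 - 4\right) \left(-9\right) + 75\right) 0 = \left(\left(-2\right) \left(-9\right) + 75\right) 0 = \left(18 + 75\right) 0 = 93 \cdot 0 = 0$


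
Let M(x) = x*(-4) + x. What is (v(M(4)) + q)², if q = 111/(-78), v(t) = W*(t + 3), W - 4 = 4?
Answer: 3644281/676 ≈ 5390.9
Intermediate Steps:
W = 8 (W = 4 + 4 = 8)
M(x) = -3*x (M(x) = -4*x + x = -3*x)
v(t) = 24 + 8*t (v(t) = 8*(t + 3) = 8*(3 + t) = 24 + 8*t)
q = -37/26 (q = 111*(-1/78) = -37/26 ≈ -1.4231)
(v(M(4)) + q)² = ((24 + 8*(-3*4)) - 37/26)² = ((24 + 8*(-12)) - 37/26)² = ((24 - 96) - 37/26)² = (-72 - 37/26)² = (-1909/26)² = 3644281/676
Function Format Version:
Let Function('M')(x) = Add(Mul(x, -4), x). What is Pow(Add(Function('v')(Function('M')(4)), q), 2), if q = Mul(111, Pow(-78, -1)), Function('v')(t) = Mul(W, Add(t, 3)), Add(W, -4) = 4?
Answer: Rational(3644281, 676) ≈ 5390.9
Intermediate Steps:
W = 8 (W = Add(4, 4) = 8)
Function('M')(x) = Mul(-3, x) (Function('M')(x) = Add(Mul(-4, x), x) = Mul(-3, x))
Function('v')(t) = Add(24, Mul(8, t)) (Function('v')(t) = Mul(8, Add(t, 3)) = Mul(8, Add(3, t)) = Add(24, Mul(8, t)))
q = Rational(-37, 26) (q = Mul(111, Rational(-1, 78)) = Rational(-37, 26) ≈ -1.4231)
Pow(Add(Function('v')(Function('M')(4)), q), 2) = Pow(Add(Add(24, Mul(8, Mul(-3, 4))), Rational(-37, 26)), 2) = Pow(Add(Add(24, Mul(8, -12)), Rational(-37, 26)), 2) = Pow(Add(Add(24, -96), Rational(-37, 26)), 2) = Pow(Add(-72, Rational(-37, 26)), 2) = Pow(Rational(-1909, 26), 2) = Rational(3644281, 676)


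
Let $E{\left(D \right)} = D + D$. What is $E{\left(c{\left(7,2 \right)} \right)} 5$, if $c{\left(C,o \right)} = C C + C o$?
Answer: $630$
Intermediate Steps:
$c{\left(C,o \right)} = C^{2} + C o$
$E{\left(D \right)} = 2 D$
$E{\left(c{\left(7,2 \right)} \right)} 5 = 2 \cdot 7 \left(7 + 2\right) 5 = 2 \cdot 7 \cdot 9 \cdot 5 = 2 \cdot 63 \cdot 5 = 126 \cdot 5 = 630$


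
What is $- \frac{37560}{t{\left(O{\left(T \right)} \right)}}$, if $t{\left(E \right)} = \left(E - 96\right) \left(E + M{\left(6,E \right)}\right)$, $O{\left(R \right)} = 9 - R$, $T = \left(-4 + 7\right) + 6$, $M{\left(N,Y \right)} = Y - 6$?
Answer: $- \frac{1565}{24} \approx -65.208$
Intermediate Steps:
$M{\left(N,Y \right)} = -6 + Y$
$T = 9$ ($T = 3 + 6 = 9$)
$t{\left(E \right)} = \left(-96 + E\right) \left(-6 + 2 E\right)$ ($t{\left(E \right)} = \left(E - 96\right) \left(E + \left(-6 + E\right)\right) = \left(-96 + E\right) \left(-6 + 2 E\right)$)
$- \frac{37560}{t{\left(O{\left(T \right)} \right)}} = - \frac{37560}{576 - 198 \left(9 - 9\right) + 2 \left(9 - 9\right)^{2}} = - \frac{37560}{576 - 0 + 2 \cdot 0^{2}} = - \frac{37560}{576 + 0 + 2 \cdot 0} = - \frac{37560}{576 + 0 + 0} = - \frac{37560}{576} = \left(-37560\right) \frac{1}{576} = - \frac{1565}{24}$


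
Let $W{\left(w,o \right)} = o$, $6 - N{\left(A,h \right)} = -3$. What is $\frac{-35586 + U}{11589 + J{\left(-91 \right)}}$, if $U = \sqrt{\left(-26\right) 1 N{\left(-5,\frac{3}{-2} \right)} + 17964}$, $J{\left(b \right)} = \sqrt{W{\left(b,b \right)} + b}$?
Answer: $- \frac{35586 - 3 \sqrt{1970}}{11589 + i \sqrt{182}} \approx -3.0592 + 0.0035612 i$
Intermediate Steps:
$N{\left(A,h \right)} = 9$ ($N{\left(A,h \right)} = 6 - -3 = 6 + 3 = 9$)
$J{\left(b \right)} = \sqrt{2} \sqrt{b}$ ($J{\left(b \right)} = \sqrt{b + b} = \sqrt{2 b} = \sqrt{2} \sqrt{b}$)
$U = 3 \sqrt{1970}$ ($U = \sqrt{\left(-26\right) 1 \cdot 9 + 17964} = \sqrt{\left(-26\right) 9 + 17964} = \sqrt{-234 + 17964} = \sqrt{17730} = 3 \sqrt{1970} \approx 133.15$)
$\frac{-35586 + U}{11589 + J{\left(-91 \right)}} = \frac{-35586 + 3 \sqrt{1970}}{11589 + \sqrt{2} \sqrt{-91}} = \frac{-35586 + 3 \sqrt{1970}}{11589 + \sqrt{2} i \sqrt{91}} = \frac{-35586 + 3 \sqrt{1970}}{11589 + i \sqrt{182}}$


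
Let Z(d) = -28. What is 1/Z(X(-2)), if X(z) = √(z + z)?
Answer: -1/28 ≈ -0.035714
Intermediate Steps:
X(z) = √2*√z (X(z) = √(2*z) = √2*√z)
1/Z(X(-2)) = 1/(-28) = -1/28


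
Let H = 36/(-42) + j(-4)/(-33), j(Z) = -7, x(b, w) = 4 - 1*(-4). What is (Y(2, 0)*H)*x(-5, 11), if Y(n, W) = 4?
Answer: -4768/231 ≈ -20.641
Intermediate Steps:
x(b, w) = 8 (x(b, w) = 4 + 4 = 8)
H = -149/231 (H = 36/(-42) - 7/(-33) = 36*(-1/42) - 7*(-1/33) = -6/7 + 7/33 = -149/231 ≈ -0.64502)
(Y(2, 0)*H)*x(-5, 11) = (4*(-149/231))*8 = -596/231*8 = -4768/231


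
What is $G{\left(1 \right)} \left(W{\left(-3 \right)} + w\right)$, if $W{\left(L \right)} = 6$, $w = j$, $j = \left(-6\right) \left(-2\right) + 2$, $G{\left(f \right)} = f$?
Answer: $20$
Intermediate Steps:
$j = 14$ ($j = 12 + 2 = 14$)
$w = 14$
$G{\left(1 \right)} \left(W{\left(-3 \right)} + w\right) = 1 \left(6 + 14\right) = 1 \cdot 20 = 20$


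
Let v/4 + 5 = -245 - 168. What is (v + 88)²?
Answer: 2509056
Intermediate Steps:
v = -1672 (v = -20 + 4*(-245 - 168) = -20 + 4*(-413) = -20 - 1652 = -1672)
(v + 88)² = (-1672 + 88)² = (-1584)² = 2509056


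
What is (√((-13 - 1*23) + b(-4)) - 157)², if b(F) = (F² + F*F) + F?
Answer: 24641 - 628*I*√2 ≈ 24641.0 - 888.13*I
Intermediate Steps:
b(F) = F + 2*F² (b(F) = (F² + F²) + F = 2*F² + F = F + 2*F²)
(√((-13 - 1*23) + b(-4)) - 157)² = (√((-13 - 1*23) - 4*(1 + 2*(-4))) - 157)² = (√((-13 - 23) - 4*(1 - 8)) - 157)² = (√(-36 - 4*(-7)) - 157)² = (√(-36 + 28) - 157)² = (√(-8) - 157)² = (2*I*√2 - 157)² = (-157 + 2*I*√2)²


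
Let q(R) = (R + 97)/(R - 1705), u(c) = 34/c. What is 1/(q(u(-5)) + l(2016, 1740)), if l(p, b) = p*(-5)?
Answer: -8559/86275171 ≈ -9.9206e-5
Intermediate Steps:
q(R) = (97 + R)/(-1705 + R)
l(p, b) = -5*p
1/(q(u(-5)) + l(2016, 1740)) = 1/((97 + 34/(-5))/(-1705 + 34/(-5)) - 5*2016) = 1/((97 + 34*(-⅕))/(-1705 + 34*(-⅕)) - 10080) = 1/((97 - 34/5)/(-1705 - 34/5) - 10080) = 1/((451/5)/(-8559/5) - 10080) = 1/(-5/8559*451/5 - 10080) = 1/(-451/8559 - 10080) = 1/(-86275171/8559) = -8559/86275171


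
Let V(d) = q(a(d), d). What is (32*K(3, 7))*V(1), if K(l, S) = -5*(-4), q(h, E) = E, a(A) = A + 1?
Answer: 640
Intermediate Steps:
a(A) = 1 + A
V(d) = d
K(l, S) = 20
(32*K(3, 7))*V(1) = (32*20)*1 = 640*1 = 640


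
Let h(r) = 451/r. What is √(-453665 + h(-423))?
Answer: I*√9019335062/141 ≈ 673.55*I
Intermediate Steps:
√(-453665 + h(-423)) = √(-453665 + 451/(-423)) = √(-453665 + 451*(-1/423)) = √(-453665 - 451/423) = √(-191900746/423) = I*√9019335062/141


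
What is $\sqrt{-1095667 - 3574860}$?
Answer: $i \sqrt{4670527} \approx 2161.1 i$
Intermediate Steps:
$\sqrt{-1095667 - 3574860} = \sqrt{-4670527} = i \sqrt{4670527}$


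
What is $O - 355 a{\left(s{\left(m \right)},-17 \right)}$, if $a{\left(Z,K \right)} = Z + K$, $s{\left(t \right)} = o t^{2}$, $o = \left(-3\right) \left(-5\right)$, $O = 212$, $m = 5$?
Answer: $-126878$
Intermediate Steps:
$o = 15$
$s{\left(t \right)} = 15 t^{2}$
$a{\left(Z,K \right)} = K + Z$
$O - 355 a{\left(s{\left(m \right)},-17 \right)} = 212 - 355 \left(-17 + 15 \cdot 5^{2}\right) = 212 - 355 \left(-17 + 15 \cdot 25\right) = 212 - 355 \left(-17 + 375\right) = 212 - 127090 = -126878$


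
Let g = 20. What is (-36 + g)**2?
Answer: 256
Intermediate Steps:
(-36 + g)**2 = (-36 + 20)**2 = (-16)**2 = 256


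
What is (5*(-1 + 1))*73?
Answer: 0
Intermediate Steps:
(5*(-1 + 1))*73 = (5*0)*73 = 0*73 = 0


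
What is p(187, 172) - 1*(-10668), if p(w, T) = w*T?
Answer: 42832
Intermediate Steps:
p(w, T) = T*w
p(187, 172) - 1*(-10668) = 172*187 - 1*(-10668) = 32164 + 10668 = 42832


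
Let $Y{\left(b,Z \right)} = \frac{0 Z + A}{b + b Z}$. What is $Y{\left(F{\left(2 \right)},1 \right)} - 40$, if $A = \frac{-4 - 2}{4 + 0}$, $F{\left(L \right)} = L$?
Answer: $- \frac{323}{8} \approx -40.375$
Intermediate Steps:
$A = - \frac{3}{2}$ ($A = - \frac{6}{4} = \left(-6\right) \frac{1}{4} = - \frac{3}{2} \approx -1.5$)
$Y{\left(b,Z \right)} = - \frac{3}{2 \left(b + Z b\right)}$ ($Y{\left(b,Z \right)} = \frac{0 Z - \frac{3}{2}}{b + b Z} = \frac{0 - \frac{3}{2}}{b + Z b} = - \frac{3}{2 \left(b + Z b\right)}$)
$Y{\left(F{\left(2 \right)},1 \right)} - 40 = - \frac{3}{2 \cdot 2 \left(1 + 1\right)} - 40 = \left(- \frac{3}{2}\right) \frac{1}{2} \cdot \frac{1}{2} - 40 = - \frac{3}{8} - 40 = - \frac{323}{8}$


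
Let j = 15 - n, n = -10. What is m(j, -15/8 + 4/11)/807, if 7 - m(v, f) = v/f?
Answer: 3131/107331 ≈ 0.029171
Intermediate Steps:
j = 25 (j = 15 - 1*(-10) = 15 + 10 = 25)
m(v, f) = 7 - v/f
m(j, -15/8 + 4/11)/807 = (7 - 1*25/(-15/8 + 4/11))/807 = (7 - 1*25/(-15*⅛ + 4*(1/11)))*(1/807) = (7 - 1*25/(-15/8 + 4/11))*(1/807) = (7 - 1*25/(-133/88))*(1/807) = (7 - 1*25*(-88/133))*(1/807) = (7 + 2200/133)*(1/807) = (3131/133)*(1/807) = 3131/107331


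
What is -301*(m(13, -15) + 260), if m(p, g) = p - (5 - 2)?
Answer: -81270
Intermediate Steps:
m(p, g) = -3 + p (m(p, g) = p - 1*3 = p - 3 = -3 + p)
-301*(m(13, -15) + 260) = -301*((-3 + 13) + 260) = -301*(10 + 260) = -301*270 = -81270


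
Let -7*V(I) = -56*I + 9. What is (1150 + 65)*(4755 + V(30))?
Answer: 42471540/7 ≈ 6.0674e+6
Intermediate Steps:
V(I) = -9/7 + 8*I (V(I) = -(-56*I + 9)/7 = -(9 - 56*I)/7 = -9/7 + 8*I)
(1150 + 65)*(4755 + V(30)) = (1150 + 65)*(4755 + (-9/7 + 8*30)) = 1215*(4755 + (-9/7 + 240)) = 1215*(4755 + 1671/7) = 1215*(34956/7) = 42471540/7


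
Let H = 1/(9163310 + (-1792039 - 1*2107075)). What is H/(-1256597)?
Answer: -1/6614972901012 ≈ -1.5117e-13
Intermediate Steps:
H = 1/5264196 (H = 1/(9163310 + (-1792039 - 2107075)) = 1/(9163310 - 3899114) = 1/5264196 ≈ 1.8996e-7)
H/(-1256597) = (1/5264196)/(-1256597) = (1/5264196)*(-1/1256597) = -1/6614972901012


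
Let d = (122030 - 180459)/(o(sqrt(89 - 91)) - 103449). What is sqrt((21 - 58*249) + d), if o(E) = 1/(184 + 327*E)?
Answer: sqrt((274487431979 + 487811929200*I*sqrt(2))/(-19034615 - 33827823*I*sqrt(2))) ≈ 120.09*I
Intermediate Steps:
d = -58429/(-103449 + 1/(184 + 327*I*sqrt(2))) (d = (122030 - 180459)/(1/(184 + 327*sqrt(89 - 91)) - 103449) = -58429/(1/(184 + 327*sqrt(-2)) - 103449) = -58429/(1/(184 + 327*(I*sqrt(2))) - 103449) = -58429/(1/(184 + 327*I*sqrt(2)) - 103449) = -58429/(-103449 + 1/(184 + 327*I*sqrt(2))) ≈ 0.56481 - 1.0193e-8*I)
sqrt((21 - 58*249) + d) = sqrt((21 - 58*249) + (1497287846673458/2650959786036883 - 19106283*I*sqrt(2)/2650959786036883)) = sqrt((21 - 14442) + (1497287846673458/2650959786036883 - 19106283*I*sqrt(2)/2650959786036883)) = sqrt(-14421 + (1497287846673458/2650959786036883 - 19106283*I*sqrt(2)/2650959786036883)) = sqrt(-38227993786591216285/2650959786036883 - 19106283*I*sqrt(2)/2650959786036883)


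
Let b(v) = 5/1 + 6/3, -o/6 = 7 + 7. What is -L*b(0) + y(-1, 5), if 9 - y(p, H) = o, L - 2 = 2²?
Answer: 51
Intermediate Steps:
o = -84 (o = -6*(7 + 7) = -6*14 = -84)
L = 6 (L = 2 + 2² = 2 + 4 = 6)
y(p, H) = 93 (y(p, H) = 9 - 1*(-84) = 9 + 84 = 93)
b(v) = 7 (b(v) = 5*1 + 6*(⅓) = 5 + 2 = 7)
-L*b(0) + y(-1, 5) = -6*7 + 93 = -1*42 + 93 = -42 + 93 = 51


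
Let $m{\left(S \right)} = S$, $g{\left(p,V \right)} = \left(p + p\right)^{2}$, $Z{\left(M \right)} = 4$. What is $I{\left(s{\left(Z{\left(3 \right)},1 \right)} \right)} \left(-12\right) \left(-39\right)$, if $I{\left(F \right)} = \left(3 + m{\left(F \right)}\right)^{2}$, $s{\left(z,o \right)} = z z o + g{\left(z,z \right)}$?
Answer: $3224052$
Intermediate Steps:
$g{\left(p,V \right)} = 4 p^{2}$ ($g{\left(p,V \right)} = \left(2 p\right)^{2} = 4 p^{2}$)
$s{\left(z,o \right)} = 4 z^{2} + o z^{2}$ ($s{\left(z,o \right)} = z z o + 4 z^{2} = z^{2} o + 4 z^{2} = o z^{2} + 4 z^{2} = 4 z^{2} + o z^{2}$)
$I{\left(F \right)} = \left(3 + F\right)^{2}$
$I{\left(s{\left(Z{\left(3 \right)},1 \right)} \right)} \left(-12\right) \left(-39\right) = \left(3 + 4^{2} \left(4 + 1\right)\right)^{2} \left(-12\right) \left(-39\right) = \left(3 + 16 \cdot 5\right)^{2} \left(-12\right) \left(-39\right) = \left(3 + 80\right)^{2} \left(-12\right) \left(-39\right) = 83^{2} \left(-12\right) \left(-39\right) = 6889 \left(-12\right) \left(-39\right) = \left(-82668\right) \left(-39\right) = 3224052$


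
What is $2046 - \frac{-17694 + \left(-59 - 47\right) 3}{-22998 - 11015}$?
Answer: $\frac{69572586}{34013} \approx 2045.5$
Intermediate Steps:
$2046 - \frac{-17694 + \left(-59 - 47\right) 3}{-22998 - 11015} = 2046 - \frac{-17694 + \left(-59 - 47\right) 3}{-34013} = 2046 - \left(-17694 - 318\right) \left(- \frac{1}{34013}\right) = 2046 - \left(-18012\right) \left(- \frac{1}{34013}\right) = 2046 - \frac{18012}{34013} = \frac{69572586}{34013}$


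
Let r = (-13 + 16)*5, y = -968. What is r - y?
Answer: 983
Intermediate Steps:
r = 15 (r = 3*5 = 15)
r - y = 15 - 1*(-968) = 15 + 968 = 983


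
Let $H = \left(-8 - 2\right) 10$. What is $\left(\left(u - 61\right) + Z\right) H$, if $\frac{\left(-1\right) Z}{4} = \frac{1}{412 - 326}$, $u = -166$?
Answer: $\frac{976300}{43} \approx 22705.0$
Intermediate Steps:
$Z = - \frac{2}{43}$ ($Z = - \frac{4}{412 - 326} = - \frac{4}{86} = \left(-4\right) \frac{1}{86} = - \frac{2}{43} \approx -0.046512$)
$H = -100$ ($H = \left(-10\right) 10 = -100$)
$\left(\left(u - 61\right) + Z\right) H = \left(\left(-166 - 61\right) - \frac{2}{43}\right) \left(-100\right) = \left(-227 - \frac{2}{43}\right) \left(-100\right) = \left(- \frac{9763}{43}\right) \left(-100\right) = \frac{976300}{43}$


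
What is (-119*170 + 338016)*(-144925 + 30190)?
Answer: -36461176710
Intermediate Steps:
(-119*170 + 338016)*(-144925 + 30190) = (-20230 + 338016)*(-114735) = 317786*(-114735) = -36461176710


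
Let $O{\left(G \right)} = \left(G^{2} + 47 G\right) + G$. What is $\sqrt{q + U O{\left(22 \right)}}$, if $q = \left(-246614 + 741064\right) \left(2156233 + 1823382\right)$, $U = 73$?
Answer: $\sqrt{1967720749170} \approx 1.4028 \cdot 10^{6}$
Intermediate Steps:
$O{\left(G \right)} = G^{2} + 48 G$
$q = 1967720636750$ ($q = 494450 \cdot 3979615 = 1967720636750$)
$\sqrt{q + U O{\left(22 \right)}} = \sqrt{1967720636750 + 73 \cdot 22 \left(48 + 22\right)} = \sqrt{1967720636750 + 73 \cdot 22 \cdot 70} = \sqrt{1967720636750 + 73 \cdot 1540} = \sqrt{1967720636750 + 112420} = \sqrt{1967720749170}$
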